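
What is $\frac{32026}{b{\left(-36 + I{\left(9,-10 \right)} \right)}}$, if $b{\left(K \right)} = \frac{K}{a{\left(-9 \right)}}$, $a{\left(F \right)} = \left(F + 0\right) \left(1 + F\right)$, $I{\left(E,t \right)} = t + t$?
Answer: $- \frac{288234}{7} \approx -41176.0$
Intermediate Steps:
$I{\left(E,t \right)} = 2 t$
$a{\left(F \right)} = F \left(1 + F\right)$
$b{\left(K \right)} = \frac{K}{72}$ ($b{\left(K \right)} = \frac{K}{\left(-9\right) \left(1 - 9\right)} = \frac{K}{\left(-9\right) \left(-8\right)} = \frac{K}{72}$)
$\frac{32026}{b{\left(-36 + I{\left(9,-10 \right)} \right)}} = \frac{32026}{\frac{1}{72} \left(-36 + 2 \left(-10\right)\right)} = \frac{32026}{\frac{1}{72} \left(-36 - 20\right)} = \frac{32026}{\frac{1}{72} \left(-56\right)} = \frac{32026}{- \frac{7}{9}} = 32026 \left(- \frac{9}{7}\right) = - \frac{288234}{7}$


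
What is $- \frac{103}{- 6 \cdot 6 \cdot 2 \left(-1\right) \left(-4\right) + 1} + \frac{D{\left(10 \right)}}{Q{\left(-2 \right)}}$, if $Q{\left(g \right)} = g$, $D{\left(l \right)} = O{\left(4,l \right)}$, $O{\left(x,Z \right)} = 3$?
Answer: $- \frac{655}{574} \approx -1.1411$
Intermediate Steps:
$D{\left(l \right)} = 3$
$- \frac{103}{- 6 \cdot 6 \cdot 2 \left(-1\right) \left(-4\right) + 1} + \frac{D{\left(10 \right)}}{Q{\left(-2 \right)}} = - \frac{103}{- 6 \cdot 6 \cdot 2 \left(-1\right) \left(-4\right) + 1} + \frac{3}{-2} = - \frac{103}{- 6 \cdot 6 \left(-2\right) \left(-4\right) + 1} + 3 \left(- \frac{1}{2}\right) = - \frac{103}{- 6 \left(\left(-12\right) \left(-4\right)\right) + 1} - \frac{3}{2} = - \frac{103}{\left(-6\right) 48 + 1} - \frac{3}{2} = - \frac{103}{-288 + 1} - \frac{3}{2} = - \frac{103}{-287} - \frac{3}{2} = \left(-103\right) \left(- \frac{1}{287}\right) - \frac{3}{2} = \frac{103}{287} - \frac{3}{2} = - \frac{655}{574}$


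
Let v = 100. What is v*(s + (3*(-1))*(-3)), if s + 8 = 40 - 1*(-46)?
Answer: 8700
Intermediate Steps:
s = 78 (s = -8 + (40 - 1*(-46)) = -8 + (40 + 46) = -8 + 86 = 78)
v*(s + (3*(-1))*(-3)) = 100*(78 + (3*(-1))*(-3)) = 100*(78 - 3*(-3)) = 100*(78 + 9) = 100*87 = 8700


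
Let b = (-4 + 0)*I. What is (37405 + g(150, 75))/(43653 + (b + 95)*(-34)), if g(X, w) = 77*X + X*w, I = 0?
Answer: 60205/40423 ≈ 1.4894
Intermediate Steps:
b = 0 (b = (-4 + 0)*0 = -4*0 = 0)
(37405 + g(150, 75))/(43653 + (b + 95)*(-34)) = (37405 + 150*(77 + 75))/(43653 + (0 + 95)*(-34)) = (37405 + 150*152)/(43653 + 95*(-34)) = (37405 + 22800)/(43653 - 3230) = 60205/40423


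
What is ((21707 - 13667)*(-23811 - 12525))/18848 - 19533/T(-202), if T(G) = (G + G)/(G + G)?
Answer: -20634357/589 ≈ -35033.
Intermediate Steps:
T(G) = 1 (T(G) = (2*G)/((2*G)) = (2*G)*(1/(2*G)) = 1)
((21707 - 13667)*(-23811 - 12525))/18848 - 19533/T(-202) = ((21707 - 13667)*(-23811 - 12525))/18848 - 19533/1 = (8040*(-36336))*(1/18848) - 19533*1 = -292141440*1/18848 - 19533 = -9129420/589 - 19533 = -20634357/589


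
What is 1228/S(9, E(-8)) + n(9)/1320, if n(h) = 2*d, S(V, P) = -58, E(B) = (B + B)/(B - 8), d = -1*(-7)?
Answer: -405037/19140 ≈ -21.162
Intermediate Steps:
d = 7
E(B) = 2*B/(-8 + B) (E(B) = (2*B)/(-8 + B) = 2*B/(-8 + B))
n(h) = 14 (n(h) = 2*7 = 14)
1228/S(9, E(-8)) + n(9)/1320 = 1228/(-58) + 14/1320 = 1228*(-1/58) + 14*(1/1320) = -614/29 + 7/660 = -405037/19140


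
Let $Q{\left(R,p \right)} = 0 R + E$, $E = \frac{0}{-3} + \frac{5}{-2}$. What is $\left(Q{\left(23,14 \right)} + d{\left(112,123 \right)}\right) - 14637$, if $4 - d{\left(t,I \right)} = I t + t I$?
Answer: $- \frac{84375}{2} \approx -42188.0$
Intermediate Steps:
$E = - \frac{5}{2}$ ($E = 0 \left(- \frac{1}{3}\right) + 5 \left(- \frac{1}{2}\right) = 0 - \frac{5}{2} = - \frac{5}{2} \approx -2.5$)
$Q{\left(R,p \right)} = - \frac{5}{2}$ ($Q{\left(R,p \right)} = 0 R - \frac{5}{2} = 0 - \frac{5}{2} = - \frac{5}{2}$)
$d{\left(t,I \right)} = 4 - 2 I t$ ($d{\left(t,I \right)} = 4 - \left(I t + t I\right) = 4 - \left(I t + I t\right) = 4 - 2 I t$)
$\left(Q{\left(23,14 \right)} + d{\left(112,123 \right)}\right) - 14637 = \left(- \frac{5}{2} + \left(4 - 246 \cdot 112\right)\right) - 14637 = \left(- \frac{5}{2} + \left(4 - 27552\right)\right) - 14637 = \left(- \frac{5}{2} - 27548\right) - 14637 = - \frac{55101}{2} - 14637 = - \frac{84375}{2}$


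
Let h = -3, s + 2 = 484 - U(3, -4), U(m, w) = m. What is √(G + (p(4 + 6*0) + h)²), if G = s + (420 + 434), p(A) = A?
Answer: √1334 ≈ 36.524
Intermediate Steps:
s = 479 (s = -2 + (484 - 1*3) = -2 + (484 - 3) = -2 + 481 = 479)
G = 1333 (G = 479 + (420 + 434) = 479 + 854 = 1333)
√(G + (p(4 + 6*0) + h)²) = √(1333 + ((4 + 6*0) - 3)²) = √(1333 + ((4 + 0) - 3)²) = √(1333 + (4 - 3)²) = √(1333 + 1²) = √(1333 + 1) = √1334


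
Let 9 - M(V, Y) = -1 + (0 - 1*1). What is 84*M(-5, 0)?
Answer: 924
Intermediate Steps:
M(V, Y) = 11 (M(V, Y) = 9 - (-1 + (0 - 1*1)) = 9 - (-1 + (0 - 1)) = 9 - (-1 - 1) = 9 - 1*(-2) = 9 + 2 = 11)
84*M(-5, 0) = 84*11 = 924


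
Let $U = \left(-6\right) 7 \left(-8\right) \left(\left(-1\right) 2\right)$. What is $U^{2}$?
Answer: $451584$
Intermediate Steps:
$U = -672$ ($U = \left(-42\right) \left(-8\right) \left(-2\right) = 336 \left(-2\right) = -672$)
$U^{2} = \left(-672\right)^{2} = 451584$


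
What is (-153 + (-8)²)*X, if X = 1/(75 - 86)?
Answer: 89/11 ≈ 8.0909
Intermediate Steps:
X = -1/11 (X = 1/(-11) = -1/11 ≈ -0.090909)
(-153 + (-8)²)*X = (-153 + (-8)²)*(-1/11) = (-153 + 64)*(-1/11) = -89*(-1/11) = 89/11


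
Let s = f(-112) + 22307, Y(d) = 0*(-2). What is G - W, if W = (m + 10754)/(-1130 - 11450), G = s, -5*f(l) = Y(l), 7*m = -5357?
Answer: 115554373/5180 ≈ 22308.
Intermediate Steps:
m = -5357/7 (m = (1/7)*(-5357) = -5357/7 ≈ -765.29)
Y(d) = 0
f(l) = 0 (f(l) = -1/5*0 = 0)
s = 22307 (s = 0 + 22307 = 22307)
G = 22307
W = -4113/5180 (W = (-5357/7 + 10754)/(-1130 - 11450) = (69921/7)/(-12580) = (69921/7)*(-1/12580) = -4113/5180 ≈ -0.79402)
G - W = 22307 - 1*(-4113/5180) = 22307 + 4113/5180 = 115554373/5180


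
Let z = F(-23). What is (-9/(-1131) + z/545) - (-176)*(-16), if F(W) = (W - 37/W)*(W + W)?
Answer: -578216837/205465 ≈ -2814.2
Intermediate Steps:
F(W) = 2*W*(W - 37/W) (F(W) = (W - 37/W)*(2*W) = 2*W*(W - 37/W))
z = 984 (z = -74 + 2*(-23)² = -74 + 2*529 = -74 + 1058 = 984)
(-9/(-1131) + z/545) - (-176)*(-16) = (-9/(-1131) + 984/545) - (-176)*(-16) = (-9*(-1/1131) + 984*(1/545)) - 1*2816 = (3/377 + 984/545) - 2816 = 372603/205465 - 2816 = -578216837/205465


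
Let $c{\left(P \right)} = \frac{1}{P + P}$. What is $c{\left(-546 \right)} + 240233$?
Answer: $\frac{262334435}{1092} \approx 2.4023 \cdot 10^{5}$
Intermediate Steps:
$c{\left(P \right)} = \frac{1}{2 P}$
$c{\left(-546 \right)} + 240233 = \frac{1}{2 \left(-546\right)} + 240233 = \frac{1}{2} \left(- \frac{1}{546}\right) + 240233 = - \frac{1}{1092} + 240233 = \frac{262334435}{1092}$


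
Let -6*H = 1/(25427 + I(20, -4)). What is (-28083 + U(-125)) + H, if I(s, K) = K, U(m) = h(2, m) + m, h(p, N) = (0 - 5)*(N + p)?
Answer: -4208981035/152538 ≈ -27593.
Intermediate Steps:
h(p, N) = -5*N - 5*p (h(p, N) = -5*(N + p) = -5*N - 5*p)
U(m) = -10 - 4*m (U(m) = (-5*m - 5*2) + m = (-5*m - 10) + m = (-10 - 5*m) + m = -10 - 4*m)
H = -1/152538 (H = -1/(6*(25427 - 4)) = -⅙/25423 = -⅙*1/25423 = -1/152538 ≈ -6.5557e-6)
(-28083 + U(-125)) + H = (-28083 + (-10 - 4*(-125))) - 1/152538 = (-28083 + (-10 + 500)) - 1/152538 = (-28083 + 490) - 1/152538 = -27593 - 1/152538 = -4208981035/152538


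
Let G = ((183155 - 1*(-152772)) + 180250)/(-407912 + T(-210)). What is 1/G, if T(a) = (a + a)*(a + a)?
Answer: -231512/516177 ≈ -0.44851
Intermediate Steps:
T(a) = 4*a**2 (T(a) = (2*a)*(2*a) = 4*a**2)
G = -516177/231512 (G = ((183155 - 1*(-152772)) + 180250)/(-407912 + 4*(-210)**2) = ((183155 + 152772) + 180250)/(-407912 + 4*44100) = (335927 + 180250)/(-407912 + 176400) = 516177/(-231512) = 516177*(-1/231512) = -516177/231512 ≈ -2.2296)
1/G = 1/(-516177/231512) = -231512/516177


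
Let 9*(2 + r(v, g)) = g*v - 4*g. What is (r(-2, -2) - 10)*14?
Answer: -448/3 ≈ -149.33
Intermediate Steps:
r(v, g) = -2 - 4*g/9 + g*v/9 (r(v, g) = -2 + (g*v - 4*g)/9 = -2 + (-4*g + g*v)/9 = -2 + (-4*g/9 + g*v/9) = -2 - 4*g/9 + g*v/9)
(r(-2, -2) - 10)*14 = ((-2 - 4/9*(-2) + (⅑)*(-2)*(-2)) - 10)*14 = ((-2 + 8/9 + 4/9) - 10)*14 = (-⅔ - 10)*14 = -32/3*14 = -448/3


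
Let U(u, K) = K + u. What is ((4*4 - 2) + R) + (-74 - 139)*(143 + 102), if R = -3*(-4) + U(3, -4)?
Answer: -52160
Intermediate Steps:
R = 11 (R = -3*(-4) + (-4 + 3) = 12 - 1 = 11)
((4*4 - 2) + R) + (-74 - 139)*(143 + 102) = ((4*4 - 2) + 11) + (-74 - 139)*(143 + 102) = ((16 - 2) + 11) - 213*245 = (14 + 11) - 52185 = 25 - 52185 = -52160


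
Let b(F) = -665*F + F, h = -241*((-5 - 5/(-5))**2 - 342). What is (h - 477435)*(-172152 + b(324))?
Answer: 154477177272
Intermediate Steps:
h = 78566 (h = -241*((-5 - 5*(-1/5))**2 - 342) = -241*((-5 + 1)**2 - 342) = -241*((-4)**2 - 342) = -241*(16 - 342) = -241*(-326) = 78566)
b(F) = -664*F
(h - 477435)*(-172152 + b(324)) = (78566 - 477435)*(-172152 - 664*324) = -398869*(-172152 - 215136) = -398869*(-387288) = 154477177272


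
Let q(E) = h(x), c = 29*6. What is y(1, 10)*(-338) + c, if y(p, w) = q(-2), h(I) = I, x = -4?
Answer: 1526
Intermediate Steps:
c = 174
q(E) = -4
y(p, w) = -4
y(1, 10)*(-338) + c = -4*(-338) + 174 = 1352 + 174 = 1526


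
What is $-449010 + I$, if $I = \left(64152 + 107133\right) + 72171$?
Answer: $-205554$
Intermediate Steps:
$I = 243456$ ($I = 171285 + 72171 = 243456$)
$-449010 + I = -449010 + 243456 = -205554$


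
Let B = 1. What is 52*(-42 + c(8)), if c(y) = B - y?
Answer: -2548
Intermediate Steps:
c(y) = 1 - y
52*(-42 + c(8)) = 52*(-42 + (1 - 1*8)) = 52*(-42 + (1 - 8)) = 52*(-42 - 7) = 52*(-49) = -2548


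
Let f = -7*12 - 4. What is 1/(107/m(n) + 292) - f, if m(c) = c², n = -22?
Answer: 12446764/141435 ≈ 88.003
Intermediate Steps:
f = -88 (f = -84 - 4 = -88)
1/(107/m(n) + 292) - f = 1/(107/((-22)²) + 292) - 1*(-88) = 1/(107/484 + 292) + 88 = 1/(141435/484) + 88 = 484/141435 + 88 = 12446764/141435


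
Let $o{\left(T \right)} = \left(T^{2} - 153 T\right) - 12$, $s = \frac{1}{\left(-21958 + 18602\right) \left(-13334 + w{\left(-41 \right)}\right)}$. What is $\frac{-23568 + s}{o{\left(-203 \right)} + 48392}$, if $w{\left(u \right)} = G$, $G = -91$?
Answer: $- \frac{1061839742399}{5435711186400} \approx -0.19535$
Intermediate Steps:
$w{\left(u \right)} = -91$
$s = \frac{1}{45054300}$ ($s = \frac{1}{\left(-21958 + 18602\right) \left(-13334 - 91\right)} = \frac{1}{\left(-3356\right) \left(-13425\right)} = \frac{1}{45054300} \approx 2.2195 \cdot 10^{-8}$)
$o{\left(T \right)} = -12 + T^{2} - 153 T$
$\frac{-23568 + s}{o{\left(-203 \right)} + 48392} = \frac{-23568 + \frac{1}{45054300}}{\left(-12 + \left(-203\right)^{2} - -31059\right) + 48392} = - \frac{1061839742399}{45054300 \left(\left(-12 + 41209 + 31059\right) + 48392\right)} = - \frac{1061839742399}{45054300 \left(72256 + 48392\right)} = - \frac{1061839742399}{45054300 \cdot 120648} = \left(- \frac{1061839742399}{45054300}\right) \frac{1}{120648} = - \frac{1061839742399}{5435711186400}$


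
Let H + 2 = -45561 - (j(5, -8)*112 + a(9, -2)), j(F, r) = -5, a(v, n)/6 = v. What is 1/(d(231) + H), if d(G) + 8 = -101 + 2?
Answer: -1/45164 ≈ -2.2142e-5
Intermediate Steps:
d(G) = -107 (d(G) = -8 + (-101 + 2) = -8 - 99 = -107)
a(v, n) = 6*v
H = -45057 (H = -2 + (-45561 - (-5*112 + 6*9)) = -2 + (-45561 - (-560 + 54)) = -2 + (-45561 - 1*(-506)) = -2 + (-45561 + 506) = -2 - 45055 = -45057)
1/(d(231) + H) = 1/(-107 - 45057) = 1/(-45164) = -1/45164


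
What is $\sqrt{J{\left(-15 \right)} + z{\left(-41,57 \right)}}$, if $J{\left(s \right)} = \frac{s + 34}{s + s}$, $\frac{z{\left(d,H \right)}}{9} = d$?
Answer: $\frac{i \sqrt{332670}}{30} \approx 19.226 i$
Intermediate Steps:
$z{\left(d,H \right)} = 9 d$
$J{\left(s \right)} = \frac{34 + s}{2 s}$
$\sqrt{J{\left(-15 \right)} + z{\left(-41,57 \right)}} = \sqrt{\frac{34 - 15}{2 \left(-15\right)} + 9 \left(-41\right)} = \sqrt{\frac{1}{2} \left(- \frac{1}{15}\right) 19 - 369} = \sqrt{- \frac{19}{30} - 369} = \sqrt{- \frac{11089}{30}} = \frac{i \sqrt{332670}}{30}$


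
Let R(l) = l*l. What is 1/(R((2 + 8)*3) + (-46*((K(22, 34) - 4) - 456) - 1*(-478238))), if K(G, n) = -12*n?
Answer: 1/519066 ≈ 1.9265e-6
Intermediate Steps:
R(l) = l**2
1/(R((2 + 8)*3) + (-46*((K(22, 34) - 4) - 456) - 1*(-478238))) = 1/(((2 + 8)*3)**2 + (-46*((-12*34 - 4) - 456) - 1*(-478238))) = 1/((10*3)**2 + (-46*((-408 - 4) - 456) + 478238)) = 1/(30**2 + (-46*(-412 - 456) + 478238)) = 1/(900 + (-46*(-868) + 478238)) = 1/(900 + (39928 + 478238)) = 1/(900 + 518166) = 1/519066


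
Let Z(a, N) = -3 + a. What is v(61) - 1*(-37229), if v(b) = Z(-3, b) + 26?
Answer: 37249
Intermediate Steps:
v(b) = 20 (v(b) = (-3 - 3) + 26 = -6 + 26 = 20)
v(61) - 1*(-37229) = 20 - 1*(-37229) = 20 + 37229 = 37249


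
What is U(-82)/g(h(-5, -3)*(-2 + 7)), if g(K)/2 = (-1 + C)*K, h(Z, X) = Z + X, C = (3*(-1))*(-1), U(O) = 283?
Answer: -283/160 ≈ -1.7687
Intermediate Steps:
C = 3 (C = -3*(-1) = 3)
h(Z, X) = X + Z
g(K) = 4*K (g(K) = 2*((-1 + 3)*K) = 2*(2*K) = 4*K)
U(-82)/g(h(-5, -3)*(-2 + 7)) = 283/((4*((-3 - 5)*(-2 + 7)))) = 283/((4*(-8*5))) = 283/((4*(-40))) = 283/(-160) = 283*(-1/160) = -283/160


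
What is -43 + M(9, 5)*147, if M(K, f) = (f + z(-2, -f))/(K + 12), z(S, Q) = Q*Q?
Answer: 167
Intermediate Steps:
z(S, Q) = Q**2
M(K, f) = (f + f**2)/(12 + K) (M(K, f) = (f + (-f)**2)/(K + 12) = (f + f**2)/(12 + K))
-43 + M(9, 5)*147 = -43 + (5*(1 + 5)/(12 + 9))*147 = -43 + (5*6/21)*147 = -43 + (5*(1/21)*6)*147 = -43 + (10/7)*147 = -43 + 210 = 167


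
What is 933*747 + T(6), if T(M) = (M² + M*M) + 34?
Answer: 697057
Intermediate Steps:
T(M) = 34 + 2*M² (T(M) = (M² + M²) + 34 = 2*M² + 34 = 34 + 2*M²)
933*747 + T(6) = 933*747 + (34 + 2*6²) = 696951 + (34 + 2*36) = 696951 + (34 + 72) = 696951 + 106 = 697057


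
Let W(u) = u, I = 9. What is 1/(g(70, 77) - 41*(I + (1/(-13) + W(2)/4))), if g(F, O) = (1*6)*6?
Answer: -26/9109 ≈ -0.0028543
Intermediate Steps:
g(F, O) = 36 (g(F, O) = 6*6 = 36)
1/(g(70, 77) - 41*(I + (1/(-13) + W(2)/4))) = 1/(36 - 41*(9 + (1/(-13) + 2/4))) = 1/(36 - 41*(9 + (1*(-1/13) + 2*(¼)))) = 1/(36 - 41*(9 + (-1/13 + ½))) = 1/(36 - 41*(9 + 11/26)) = 1/(36 - 41*245/26) = 1/(36 - 10045/26) = 1/(-9109/26) = -26/9109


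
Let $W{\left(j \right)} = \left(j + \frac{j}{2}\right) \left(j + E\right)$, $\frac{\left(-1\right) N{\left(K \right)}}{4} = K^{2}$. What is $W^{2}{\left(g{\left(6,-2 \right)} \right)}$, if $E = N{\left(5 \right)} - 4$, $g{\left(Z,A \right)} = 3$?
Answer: $\frac{826281}{4} \approx 2.0657 \cdot 10^{5}$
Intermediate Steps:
$N{\left(K \right)} = - 4 K^{2}$
$E = -104$ ($E = - 4 \cdot 5^{2} - 4 = \left(-4\right) 25 - 4 = -100 - 4 = -104$)
$W{\left(j \right)} = \frac{3 j \left(-104 + j\right)}{2}$ ($W{\left(j \right)} = \left(j + \frac{j}{2}\right) \left(j - 104\right) = \left(j + j \frac{1}{2}\right) \left(-104 + j\right) = \left(j + \frac{j}{2}\right) \left(-104 + j\right) = \frac{3 j}{2} \left(-104 + j\right) = \frac{3 j \left(-104 + j\right)}{2}$)
$W^{2}{\left(g{\left(6,-2 \right)} \right)} = \left(\frac{3}{2} \cdot 3 \left(-104 + 3\right)\right)^{2} = \left(\frac{3}{2} \cdot 3 \left(-101\right)\right)^{2} = \left(- \frac{909}{2}\right)^{2} = \frac{826281}{4}$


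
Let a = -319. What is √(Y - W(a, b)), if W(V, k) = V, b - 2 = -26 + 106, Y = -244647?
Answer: 2*I*√61082 ≈ 494.3*I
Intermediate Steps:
b = 82 (b = 2 + (-26 + 106) = 2 + 80 = 82)
√(Y - W(a, b)) = √(-244647 - 1*(-319)) = √(-244647 + 319) = √(-244328) = 2*I*√61082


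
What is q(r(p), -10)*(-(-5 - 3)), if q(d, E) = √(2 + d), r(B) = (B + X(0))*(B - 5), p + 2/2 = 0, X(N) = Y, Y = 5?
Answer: 8*I*√22 ≈ 37.523*I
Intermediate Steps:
X(N) = 5
p = -1 (p = -1 + 0 = -1)
r(B) = (-5 + B)*(5 + B) (r(B) = (B + 5)*(B - 5) = (5 + B)*(-5 + B) = (-5 + B)*(5 + B))
q(r(p), -10)*(-(-5 - 3)) = √(2 + (-25 + (-1)²))*(-(-5 - 3)) = √(2 + (-25 + 1))*(-1*(-8)) = √(2 - 24)*8 = √(-22)*8 = (I*√22)*8 = 8*I*√22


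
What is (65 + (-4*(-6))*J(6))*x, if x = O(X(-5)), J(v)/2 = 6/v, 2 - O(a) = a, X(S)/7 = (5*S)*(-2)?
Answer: -39324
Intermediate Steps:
X(S) = -70*S (X(S) = 7*((5*S)*(-2)) = 7*(-10*S) = -70*S)
O(a) = 2 - a
J(v) = 12/v (J(v) = 2*(6/v) = 12/v)
x = -348 (x = 2 - (-70)*(-5) = 2 - 1*350 = 2 - 350 = -348)
(65 + (-4*(-6))*J(6))*x = (65 + (-4*(-6))*(12/6))*(-348) = (65 + 24*(12*(⅙)))*(-348) = (65 + 24*2)*(-348) = (65 + 48)*(-348) = 113*(-348) = -39324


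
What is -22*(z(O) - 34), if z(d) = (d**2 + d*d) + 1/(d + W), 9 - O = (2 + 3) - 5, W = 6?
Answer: -42262/15 ≈ -2817.5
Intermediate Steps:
O = 9 (O = 9 - ((2 + 3) - 5) = 9 - (5 - 5) = 9 - 1*0 = 9 + 0 = 9)
z(d) = 1/(6 + d) + 2*d**2 (z(d) = (d**2 + d*d) + 1/(d + 6) = (d**2 + d**2) + 1/(6 + d) = 2*d**2 + 1/(6 + d) = 1/(6 + d) + 2*d**2)
-22*(z(O) - 34) = -22*((1 + 2*9**3 + 12*9**2)/(6 + 9) - 34) = -22*((1 + 2*729 + 12*81)/15 - 34) = -22*((1 + 1458 + 972)/15 - 34) = -22*((1/15)*2431 - 34) = -22*(2431/15 - 34) = -22*1921/15 = -42262/15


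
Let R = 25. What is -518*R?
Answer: -12950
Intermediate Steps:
-518*R = -518*25 = -12950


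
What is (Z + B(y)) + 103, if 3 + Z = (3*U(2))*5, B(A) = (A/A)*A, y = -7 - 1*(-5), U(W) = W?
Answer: 128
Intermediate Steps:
y = -2 (y = -7 + 5 = -2)
B(A) = A (B(A) = 1*A = A)
Z = 27 (Z = -3 + (3*2)*5 = -3 + 6*5 = -3 + 30 = 27)
(Z + B(y)) + 103 = (27 - 2) + 103 = 25 + 103 = 128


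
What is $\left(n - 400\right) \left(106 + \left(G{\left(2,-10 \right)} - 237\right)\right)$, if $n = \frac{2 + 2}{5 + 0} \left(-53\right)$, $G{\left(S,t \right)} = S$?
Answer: $\frac{285348}{5} \approx 57070.0$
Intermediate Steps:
$n = - \frac{212}{5}$ ($n = \frac{4}{5} \left(-53\right) = - \frac{212}{5} \approx -42.4$)
$\left(n - 400\right) \left(106 + \left(G{\left(2,-10 \right)} - 237\right)\right) = \left(- \frac{212}{5} - 400\right) \left(106 + \left(2 - 237\right)\right) = - \frac{2212 \left(106 + \left(2 - 237\right)\right)}{5} = - \frac{2212 \left(106 - 235\right)}{5} = \left(- \frac{2212}{5}\right) \left(-129\right) = \frac{285348}{5}$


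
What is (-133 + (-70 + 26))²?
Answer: 31329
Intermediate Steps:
(-133 + (-70 + 26))² = (-133 - 44)² = (-177)² = 31329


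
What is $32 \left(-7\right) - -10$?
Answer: $-214$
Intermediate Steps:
$32 \left(-7\right) - -10 = -224 + 10 = -214$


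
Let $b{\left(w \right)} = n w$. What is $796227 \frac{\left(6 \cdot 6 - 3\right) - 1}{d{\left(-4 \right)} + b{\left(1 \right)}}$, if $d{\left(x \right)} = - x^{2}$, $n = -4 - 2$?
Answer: $- \frac{12739632}{11} \approx -1.1581 \cdot 10^{6}$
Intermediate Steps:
$n = -6$
$b{\left(w \right)} = - 6 w$
$796227 \frac{\left(6 \cdot 6 - 3\right) - 1}{d{\left(-4 \right)} + b{\left(1 \right)}} = 796227 \frac{\left(6 \cdot 6 - 3\right) - 1}{- \left(-4\right)^{2} - 6} = 796227 \frac{\left(36 - 3\right) - 1}{\left(-1\right) 16 - 6} = 796227 \frac{33 - 1}{-16 - 6} = 796227 \frac{32}{-22} = 796227 \cdot 32 \left(- \frac{1}{22}\right) = 796227 \left(- \frac{16}{11}\right) = - \frac{12739632}{11}$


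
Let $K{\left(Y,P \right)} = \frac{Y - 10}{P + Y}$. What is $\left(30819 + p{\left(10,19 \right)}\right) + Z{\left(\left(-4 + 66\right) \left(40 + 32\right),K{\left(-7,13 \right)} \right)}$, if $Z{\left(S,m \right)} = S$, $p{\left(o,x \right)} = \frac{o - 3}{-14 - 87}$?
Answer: $\frac{3563576}{101} \approx 35283.0$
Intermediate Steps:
$K{\left(Y,P \right)} = \frac{-10 + Y}{P + Y}$
$p{\left(o,x \right)} = \frac{3}{101} - \frac{o}{101}$ ($p{\left(o,x \right)} = \frac{-3 + o}{-101} = \left(-3 + o\right) \left(- \frac{1}{101}\right) = \frac{3}{101} - \frac{o}{101}$)
$\left(30819 + p{\left(10,19 \right)}\right) + Z{\left(\left(-4 + 66\right) \left(40 + 32\right),K{\left(-7,13 \right)} \right)} = \left(30819 + \left(\frac{3}{101} - \frac{10}{101}\right)\right) + \left(-4 + 66\right) \left(40 + 32\right) = \left(30819 + \left(\frac{3}{101} - \frac{10}{101}\right)\right) + 62 \cdot 72 = \left(30819 - \frac{7}{101}\right) + 4464 = \frac{3112712}{101} + 4464 = \frac{3563576}{101}$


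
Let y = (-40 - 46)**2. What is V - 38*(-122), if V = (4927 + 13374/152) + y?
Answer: 1295571/76 ≈ 17047.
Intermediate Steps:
y = 7396 (y = (-86)**2 = 7396)
V = 943235/76 (V = (4927 + 13374/152) + 7396 = (4927 + 13374*(1/152)) + 7396 = (4927 + 6687/76) + 7396 = 381139/76 + 7396 = 943235/76 ≈ 12411.)
V - 38*(-122) = 943235/76 - 38*(-122) = 943235/76 - 1*(-4636) = 943235/76 + 4636 = 1295571/76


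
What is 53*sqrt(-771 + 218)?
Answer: 53*I*sqrt(553) ≈ 1246.3*I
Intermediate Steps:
53*sqrt(-771 + 218) = 53*sqrt(-553) = 53*(I*sqrt(553)) = 53*I*sqrt(553)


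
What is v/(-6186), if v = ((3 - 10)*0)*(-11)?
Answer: 0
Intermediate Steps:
v = 0 (v = -7*0*(-11) = 0*(-11) = 0)
v/(-6186) = 0/(-6186) = 0*(-1/6186) = 0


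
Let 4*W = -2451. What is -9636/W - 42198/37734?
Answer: 3950269/270427 ≈ 14.608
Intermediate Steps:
W = -2451/4 (W = (¼)*(-2451) = -2451/4 ≈ -612.75)
-9636/W - 42198/37734 = -9636/(-2451/4) - 42198/37734 = -9636*(-4/2451) - 42198*1/37734 = 12848/817 - 7033/6289 = 3950269/270427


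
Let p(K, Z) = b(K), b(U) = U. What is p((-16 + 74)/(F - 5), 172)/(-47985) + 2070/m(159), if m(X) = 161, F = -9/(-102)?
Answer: 14718946/1144785 ≈ 12.857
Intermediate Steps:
F = 3/34 (F = -9*(-1/102) = 3/34 ≈ 0.088235)
p(K, Z) = K
p((-16 + 74)/(F - 5), 172)/(-47985) + 2070/m(159) = ((-16 + 74)/(3/34 - 5))/(-47985) + 2070/161 = (58/(-167/34))*(-1/47985) + 2070*(1/161) = (58*(-34/167))*(-1/47985) + 90/7 = -1972/167*(-1/47985) + 90/7 = 1972/8013495 + 90/7 = 14718946/1144785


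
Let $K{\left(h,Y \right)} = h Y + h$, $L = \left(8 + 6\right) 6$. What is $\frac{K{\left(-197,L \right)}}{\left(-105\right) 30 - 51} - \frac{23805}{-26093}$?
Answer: $\frac{5289970}{861069} \approx 6.1435$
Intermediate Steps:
$L = 84$ ($L = 14 \cdot 6 = 84$)
$K{\left(h,Y \right)} = h + Y h$ ($K{\left(h,Y \right)} = Y h + h = h + Y h$)
$\frac{K{\left(-197,L \right)}}{\left(-105\right) 30 - 51} - \frac{23805}{-26093} = \frac{\left(-197\right) \left(1 + 84\right)}{\left(-105\right) 30 - 51} - \frac{23805}{-26093} = \frac{\left(-197\right) 85}{-3150 - 51} - - \frac{23805}{26093} = - \frac{16745}{-3201} + \frac{23805}{26093} = \left(-16745\right) \left(- \frac{1}{3201}\right) + \frac{23805}{26093} = \frac{16745}{3201} + \frac{23805}{26093} = \frac{5289970}{861069}$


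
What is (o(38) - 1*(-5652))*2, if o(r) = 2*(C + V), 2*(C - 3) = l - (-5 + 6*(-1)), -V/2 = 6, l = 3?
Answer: 11296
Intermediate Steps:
V = -12 (V = -2*6 = -12)
C = 10 (C = 3 + (3 - (-5 + 6*(-1)))/2 = 3 + (3 - (-5 - 6))/2 = 3 + (3 - 1*(-11))/2 = 3 + (3 + 11)/2 = 3 + (1/2)*14 = 3 + 7 = 10)
o(r) = -4 (o(r) = 2*(10 - 12) = 2*(-2) = -4)
(o(38) - 1*(-5652))*2 = (-4 - 1*(-5652))*2 = (-4 + 5652)*2 = 5648*2 = 11296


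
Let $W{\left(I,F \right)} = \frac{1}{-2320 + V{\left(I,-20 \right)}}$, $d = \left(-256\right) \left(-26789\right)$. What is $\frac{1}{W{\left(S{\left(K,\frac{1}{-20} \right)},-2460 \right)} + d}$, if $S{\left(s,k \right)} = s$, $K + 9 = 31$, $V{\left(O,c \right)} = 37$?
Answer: $\frac{2283}{15656777471} \approx 1.4582 \cdot 10^{-7}$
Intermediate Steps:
$K = 22$ ($K = -9 + 31 = 22$)
$d = 6857984$
$W{\left(I,F \right)} = - \frac{1}{2283}$ ($W{\left(I,F \right)} = \frac{1}{-2320 + 37} = \frac{1}{-2283} = - \frac{1}{2283}$)
$\frac{1}{W{\left(S{\left(K,\frac{1}{-20} \right)},-2460 \right)} + d} = \frac{1}{- \frac{1}{2283} + 6857984} = \frac{1}{\frac{15656777471}{2283}} = \frac{2283}{15656777471}$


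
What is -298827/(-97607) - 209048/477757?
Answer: 17480306129/6661775357 ≈ 2.6240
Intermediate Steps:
-298827/(-97607) - 209048/477757 = -298827*(-1/97607) - 209048*1/477757 = 298827/97607 - 29864/68251 = 17480306129/6661775357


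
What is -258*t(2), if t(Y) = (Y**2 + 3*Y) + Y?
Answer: -3096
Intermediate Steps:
t(Y) = Y**2 + 4*Y
-258*t(2) = -516*(4 + 2) = -516*6 = -258*12 = -3096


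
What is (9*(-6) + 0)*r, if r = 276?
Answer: -14904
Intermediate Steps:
(9*(-6) + 0)*r = (9*(-6) + 0)*276 = (-54 + 0)*276 = -54*276 = -14904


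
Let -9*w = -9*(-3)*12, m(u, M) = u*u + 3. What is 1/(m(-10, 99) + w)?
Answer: 1/67 ≈ 0.014925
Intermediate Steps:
m(u, M) = 3 + u**2 (m(u, M) = u**2 + 3 = 3 + u**2)
w = -36 (w = -(-9*(-3))*12/9 = -3*12 = -1/9*324 = -36)
1/(m(-10, 99) + w) = 1/((3 + (-10)**2) - 36) = 1/((3 + 100) - 36) = 1/(103 - 36) = 1/67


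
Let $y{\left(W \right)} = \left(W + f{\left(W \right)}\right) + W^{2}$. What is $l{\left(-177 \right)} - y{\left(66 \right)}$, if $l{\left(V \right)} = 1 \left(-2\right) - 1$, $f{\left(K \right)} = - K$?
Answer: $-4359$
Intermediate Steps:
$l{\left(V \right)} = -3$ ($l{\left(V \right)} = -2 - 1 = -3$)
$y{\left(W \right)} = W^{2}$ ($y{\left(W \right)} = \left(W - W\right) + W^{2} = 0 + W^{2} = W^{2}$)
$l{\left(-177 \right)} - y{\left(66 \right)} = -3 - 66^{2} = -3 - 4356 = -4359$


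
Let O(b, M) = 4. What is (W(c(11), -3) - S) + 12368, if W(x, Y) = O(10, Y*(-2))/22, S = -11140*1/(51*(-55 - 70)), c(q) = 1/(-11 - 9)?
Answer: 173439242/14025 ≈ 12366.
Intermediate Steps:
c(q) = -1/20 (c(q) = 1/(-20) = -1/20)
S = 2228/1275 (S = -11140/((-125*51)) = -11140/(-6375) = -11140*(-1/6375) = 2228/1275 ≈ 1.7475)
W(x, Y) = 2/11 (W(x, Y) = 4/22 = 4*(1/22) = 2/11)
(W(c(11), -3) - S) + 12368 = (2/11 - 1*2228/1275) + 12368 = (2/11 - 2228/1275) + 12368 = -21958/14025 + 12368 = 173439242/14025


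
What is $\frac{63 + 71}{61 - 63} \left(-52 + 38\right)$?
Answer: $938$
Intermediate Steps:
$\frac{63 + 71}{61 - 63} \left(-52 + 38\right) = \frac{134}{-2} \left(-14\right) = 134 \left(- \frac{1}{2}\right) \left(-14\right) = \left(-67\right) \left(-14\right) = 938$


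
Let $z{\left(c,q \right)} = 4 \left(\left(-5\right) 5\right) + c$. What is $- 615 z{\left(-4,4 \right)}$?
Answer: $63960$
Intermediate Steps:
$z{\left(c,q \right)} = -100 + c$ ($z{\left(c,q \right)} = 4 \left(-25\right) + c = -100 + c$)
$- 615 z{\left(-4,4 \right)} = - 615 \left(-100 - 4\right) = \left(-615\right) \left(-104\right) = 63960$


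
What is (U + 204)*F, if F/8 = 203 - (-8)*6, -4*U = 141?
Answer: 338850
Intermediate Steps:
U = -141/4 (U = -¼*141 = -141/4 ≈ -35.250)
F = 2008 (F = 8*(203 - (-8)*6) = 8*(203 - 1*(-48)) = 8*(203 + 48) = 8*251 = 2008)
(U + 204)*F = (-141/4 + 204)*2008 = (675/4)*2008 = 338850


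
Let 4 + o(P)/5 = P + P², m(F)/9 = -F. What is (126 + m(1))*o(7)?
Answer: 30420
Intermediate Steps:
m(F) = -9*F (m(F) = 9*(-F) = -9*F)
o(P) = -20 + 5*P + 5*P² (o(P) = -20 + 5*(P + P²) = -20 + (5*P + 5*P²) = -20 + 5*P + 5*P²)
(126 + m(1))*o(7) = (126 - 9*1)*(-20 + 5*7 + 5*7²) = (126 - 9)*(-20 + 35 + 5*49) = 117*(-20 + 35 + 245) = 117*260 = 30420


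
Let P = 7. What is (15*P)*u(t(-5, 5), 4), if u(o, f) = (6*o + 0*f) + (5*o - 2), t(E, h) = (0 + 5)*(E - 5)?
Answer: -57960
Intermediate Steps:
t(E, h) = -25 + 5*E (t(E, h) = 5*(-5 + E) = -25 + 5*E)
u(o, f) = -2 + 11*o (u(o, f) = (6*o + 0) + (-2 + 5*o) = 6*o + (-2 + 5*o) = -2 + 11*o)
(15*P)*u(t(-5, 5), 4) = (15*7)*(-2 + 11*(-25 + 5*(-5))) = 105*(-2 + 11*(-25 - 25)) = 105*(-2 + 11*(-50)) = 105*(-2 - 550) = 105*(-552) = -57960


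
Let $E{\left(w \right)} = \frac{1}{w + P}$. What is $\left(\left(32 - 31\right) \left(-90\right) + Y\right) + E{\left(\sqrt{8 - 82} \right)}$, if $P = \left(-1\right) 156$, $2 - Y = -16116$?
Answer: $\frac{195621662}{12205} - \frac{i \sqrt{74}}{24410} \approx 16028.0 - 0.00035241 i$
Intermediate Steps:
$Y = 16118$ ($Y = 2 - -16116 = 2 + 16116 = 16118$)
$P = -156$
$E{\left(w \right)} = \frac{1}{-156 + w}$ ($E{\left(w \right)} = \frac{1}{w - 156} = \frac{1}{-156 + w}$)
$\left(\left(32 - 31\right) \left(-90\right) + Y\right) + E{\left(\sqrt{8 - 82} \right)} = \left(\left(32 - 31\right) \left(-90\right) + 16118\right) + \frac{1}{-156 + \sqrt{8 - 82}} = \left(1 \left(-90\right) + 16118\right) + \frac{1}{-156 + \sqrt{-74}} = \left(-90 + 16118\right) + \frac{1}{-156 + i \sqrt{74}} = 16028 + \frac{1}{-156 + i \sqrt{74}}$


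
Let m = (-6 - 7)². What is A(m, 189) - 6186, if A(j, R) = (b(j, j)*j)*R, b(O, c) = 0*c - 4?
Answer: -133950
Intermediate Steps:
b(O, c) = -4 (b(O, c) = 0 - 4 = -4)
m = 169 (m = (-13)² = 169)
A(j, R) = -4*R*j (A(j, R) = (-4*j)*R = -4*R*j)
A(m, 189) - 6186 = -4*189*169 - 6186 = -127764 - 6186 = -133950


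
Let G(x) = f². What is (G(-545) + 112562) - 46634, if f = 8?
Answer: 65992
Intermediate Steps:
G(x) = 64 (G(x) = 8² = 64)
(G(-545) + 112562) - 46634 = (64 + 112562) - 46634 = 112626 - 46634 = 65992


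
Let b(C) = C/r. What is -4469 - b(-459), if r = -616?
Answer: -2753363/616 ≈ -4469.7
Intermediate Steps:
b(C) = -C/616 (b(C) = C/(-616) = C*(-1/616) = -C/616)
-4469 - b(-459) = -4469 - (-1)*(-459)/616 = -4469 - 1*459/616 = -4469 - 459/616 = -2753363/616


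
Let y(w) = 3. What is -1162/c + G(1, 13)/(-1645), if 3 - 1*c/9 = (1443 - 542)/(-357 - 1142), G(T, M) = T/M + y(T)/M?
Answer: -18624699979/519463035 ≈ -35.854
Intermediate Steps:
G(T, M) = 3/M + T/M (G(T, M) = T/M + 3/M = 3/M + T/M)
c = 48582/1499 (c = 27 - 9*(1443 - 542)/(-357 - 1142) = 27 - 8109/(-1499) = 27 - 8109*(-1)/1499 = 27 - 9*(-901/1499) = 27 + 8109/1499 = 48582/1499 ≈ 32.410)
-1162/c + G(1, 13)/(-1645) = -1162/48582/1499 + ((3 + 1)/13)/(-1645) = -1162*1499/48582 + ((1/13)*4)*(-1/1645) = -870919/24291 + (4/13)*(-1/1645) = -870919/24291 - 4/21385 = -18624699979/519463035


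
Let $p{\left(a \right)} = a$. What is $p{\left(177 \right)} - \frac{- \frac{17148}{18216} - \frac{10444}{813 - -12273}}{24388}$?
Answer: $\frac{14291475359389}{80742766104} \approx 177.0$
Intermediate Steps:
$p{\left(177 \right)} - \frac{- \frac{17148}{18216} - \frac{10444}{813 - -12273}}{24388} = 177 - \frac{- \frac{17148}{18216} - \frac{10444}{813 - -12273}}{24388} = 177 - \left(\left(-17148\right) \frac{1}{18216} - \frac{10444}{813 + 12273}\right) \frac{1}{24388} = 177 - \left(- \frac{1429}{1518} - \frac{10444}{13086}\right) \frac{1}{24388} = 177 - \left(- \frac{1429}{1518} - \frac{5222}{6543}\right) \frac{1}{24388} = 177 - \left(- \frac{5758981}{3310758}\right) \frac{1}{24388} = 177 - - \frac{5758981}{80742766104} = 177 + \frac{5758981}{80742766104} = \frac{14291475359389}{80742766104}$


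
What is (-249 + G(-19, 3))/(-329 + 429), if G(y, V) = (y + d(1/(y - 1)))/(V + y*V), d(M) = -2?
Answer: -179/72 ≈ -2.4861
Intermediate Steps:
G(y, V) = (-2 + y)/(V + V*y) (G(y, V) = (y - 2)/(V + y*V) = (-2 + y)/(V + V*y))
(-249 + G(-19, 3))/(-329 + 429) = (-249 + (-2 - 19)/(3*(1 - 19)))/(-329 + 429) = (-249 + (⅓)*(-21)/(-18))/100 = (-249 + (⅓)*(-1/18)*(-21))*(1/100) = (-249 + 7/18)*(1/100) = -4475/18*1/100 = -179/72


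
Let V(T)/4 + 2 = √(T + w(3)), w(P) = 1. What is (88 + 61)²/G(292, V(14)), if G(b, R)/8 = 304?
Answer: 22201/2432 ≈ 9.1287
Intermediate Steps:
V(T) = -8 + 4*√(1 + T) (V(T) = -8 + 4*√(T + 1) = -8 + 4*√(1 + T))
G(b, R) = 2432 (G(b, R) = 8*304 = 2432)
(88 + 61)²/G(292, V(14)) = (88 + 61)²/2432 = 149²*(1/2432) = 22201*(1/2432) = 22201/2432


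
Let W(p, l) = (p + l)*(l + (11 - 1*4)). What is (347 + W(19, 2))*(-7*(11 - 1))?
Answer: -37520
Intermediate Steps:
W(p, l) = (7 + l)*(l + p) (W(p, l) = (l + p)*(l + (11 - 4)) = (l + p)*(l + 7) = (l + p)*(7 + l) = (7 + l)*(l + p))
(347 + W(19, 2))*(-7*(11 - 1)) = (347 + (2**2 + 7*2 + 7*19 + 2*19))*(-7*(11 - 1)) = (347 + (4 + 14 + 133 + 38))*(-7*10) = (347 + 189)*(-70) = 536*(-70) = -37520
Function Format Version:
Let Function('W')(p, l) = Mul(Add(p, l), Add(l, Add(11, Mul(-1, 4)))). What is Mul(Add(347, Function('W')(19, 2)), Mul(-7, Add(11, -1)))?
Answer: -37520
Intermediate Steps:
Function('W')(p, l) = Mul(Add(7, l), Add(l, p)) (Function('W')(p, l) = Mul(Add(l, p), Add(l, Add(11, -4))) = Mul(Add(l, p), Add(l, 7)) = Mul(Add(l, p), Add(7, l)) = Mul(Add(7, l), Add(l, p)))
Mul(Add(347, Function('W')(19, 2)), Mul(-7, Add(11, -1))) = Mul(Add(347, Add(Pow(2, 2), Mul(7, 2), Mul(7, 19), Mul(2, 19))), Mul(-7, Add(11, -1))) = Mul(Add(347, Add(4, 14, 133, 38)), Mul(-7, 10)) = Mul(Add(347, 189), -70) = Mul(536, -70) = -37520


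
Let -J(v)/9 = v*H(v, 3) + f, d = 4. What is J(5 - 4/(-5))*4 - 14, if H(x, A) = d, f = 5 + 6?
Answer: -6226/5 ≈ -1245.2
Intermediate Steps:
f = 11
H(x, A) = 4
J(v) = -99 - 36*v (J(v) = -9*(v*4 + 11) = -9*(4*v + 11) = -9*(11 + 4*v) = -99 - 36*v)
J(5 - 4/(-5))*4 - 14 = (-99 - 36*(5 - 4/(-5)))*4 - 14 = (-99 - 36*(5 - 4*(-1)/5))*4 - 14 = (-99 - 36*(5 - 2*(-⅖)))*4 - 14 = (-99 - 36*(5 + ⅘))*4 - 14 = (-99 - 36*29/5)*4 - 14 = (-99 - 1044/5)*4 - 14 = -1539/5*4 - 14 = -6156/5 - 14 = -6226/5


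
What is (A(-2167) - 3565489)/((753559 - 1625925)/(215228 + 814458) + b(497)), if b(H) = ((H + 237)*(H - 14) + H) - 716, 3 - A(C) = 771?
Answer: -96634865929/9600525434 ≈ -10.066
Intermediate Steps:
A(C) = -768 (A(C) = 3 - 1*771 = 3 - 771 = -768)
b(H) = -716 + H + (-14 + H)*(237 + H) (b(H) = ((237 + H)*(-14 + H) + H) - 716 = ((-14 + H)*(237 + H) + H) - 716 = (H + (-14 + H)*(237 + H)) - 716 = -716 + H + (-14 + H)*(237 + H))
(A(-2167) - 3565489)/((753559 - 1625925)/(215228 + 814458) + b(497)) = (-768 - 3565489)/((753559 - 1625925)/(215228 + 814458) + (-4034 + 497**2 + 224*497)) = -3566257/(-872366/1029686 + (-4034 + 247009 + 111328)) = -3566257/(-872366*1/1029686 + 354303) = -3566257/(-22957/27097 + 354303) = -3566257/9600525434/27097 = -3566257*27097/9600525434 = -96634865929/9600525434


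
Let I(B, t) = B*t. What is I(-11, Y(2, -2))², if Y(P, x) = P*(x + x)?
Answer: 7744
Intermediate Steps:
Y(P, x) = 2*P*x (Y(P, x) = P*(2*x) = 2*P*x)
I(-11, Y(2, -2))² = (-22*2*(-2))² = (-11*(-8))² = 88² = 7744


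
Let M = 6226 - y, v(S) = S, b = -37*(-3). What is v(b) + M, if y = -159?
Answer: 6496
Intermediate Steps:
b = 111
M = 6385 (M = 6226 - 1*(-159) = 6226 + 159 = 6385)
v(b) + M = 111 + 6385 = 6496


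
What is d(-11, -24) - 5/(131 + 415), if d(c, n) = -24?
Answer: -13109/546 ≈ -24.009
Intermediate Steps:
d(-11, -24) - 5/(131 + 415) = -24 - 5/(131 + 415) = -24 - 5/546 = -13109/546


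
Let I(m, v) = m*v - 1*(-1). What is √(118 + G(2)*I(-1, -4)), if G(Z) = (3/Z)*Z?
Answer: √133 ≈ 11.533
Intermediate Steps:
I(m, v) = 1 + m*v (I(m, v) = m*v + 1 = 1 + m*v)
G(Z) = 3
√(118 + G(2)*I(-1, -4)) = √(118 + 3*(1 - 1*(-4))) = √(118 + 3*(1 + 4)) = √(118 + 3*5) = √(118 + 15) = √133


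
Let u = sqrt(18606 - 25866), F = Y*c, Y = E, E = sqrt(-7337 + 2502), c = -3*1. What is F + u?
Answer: I*(-3*sqrt(4835) + 22*sqrt(15)) ≈ -123.4*I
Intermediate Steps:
c = -3
E = I*sqrt(4835) (E = sqrt(-4835) = I*sqrt(4835) ≈ 69.534*I)
Y = I*sqrt(4835) ≈ 69.534*I
F = -3*I*sqrt(4835) (F = (I*sqrt(4835))*(-3) = -3*I*sqrt(4835) ≈ -208.6*I)
u = 22*I*sqrt(15) (u = sqrt(-7260) = 22*I*sqrt(15) ≈ 85.206*I)
F + u = -3*I*sqrt(4835) + 22*I*sqrt(15)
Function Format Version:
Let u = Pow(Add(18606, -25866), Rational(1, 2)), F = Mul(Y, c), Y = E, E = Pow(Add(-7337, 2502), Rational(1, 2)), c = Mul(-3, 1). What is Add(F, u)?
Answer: Mul(I, Add(Mul(-3, Pow(4835, Rational(1, 2))), Mul(22, Pow(15, Rational(1, 2))))) ≈ Mul(-123.40, I)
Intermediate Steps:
c = -3
E = Mul(I, Pow(4835, Rational(1, 2))) (E = Pow(-4835, Rational(1, 2)) = Mul(I, Pow(4835, Rational(1, 2))) ≈ Mul(69.534, I))
Y = Mul(I, Pow(4835, Rational(1, 2))) ≈ Mul(69.534, I)
F = Mul(-3, I, Pow(4835, Rational(1, 2))) (F = Mul(Mul(I, Pow(4835, Rational(1, 2))), -3) = Mul(-3, I, Pow(4835, Rational(1, 2))) ≈ Mul(-208.60, I))
u = Mul(22, I, Pow(15, Rational(1, 2))) (u = Pow(-7260, Rational(1, 2)) = Mul(22, I, Pow(15, Rational(1, 2))) ≈ Mul(85.206, I))
Add(F, u) = Add(Mul(-3, I, Pow(4835, Rational(1, 2))), Mul(22, I, Pow(15, Rational(1, 2))))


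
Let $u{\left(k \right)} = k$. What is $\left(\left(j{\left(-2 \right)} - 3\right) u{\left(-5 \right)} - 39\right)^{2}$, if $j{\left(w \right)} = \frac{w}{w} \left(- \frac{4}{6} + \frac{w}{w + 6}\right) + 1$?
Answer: $\frac{19321}{36} \approx 536.69$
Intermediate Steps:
$j{\left(w \right)} = \frac{1}{3} + \frac{w}{6 + w}$ ($j{\left(w \right)} = 1 \left(\left(-4\right) \frac{1}{6} + \frac{w}{6 + w}\right) + 1 = 1 \left(- \frac{2}{3} + \frac{w}{6 + w}\right) + 1 = \left(- \frac{2}{3} + \frac{w}{6 + w}\right) + 1 = \frac{1}{3} + \frac{w}{6 + w}$)
$\left(\left(j{\left(-2 \right)} - 3\right) u{\left(-5 \right)} - 39\right)^{2} = \left(\left(\frac{2 \left(3 + 2 \left(-2\right)\right)}{3 \left(6 - 2\right)} - 3\right) \left(-5\right) - 39\right)^{2} = \left(\left(\frac{2 \left(3 - 4\right)}{3 \cdot 4} - 3\right) \left(-5\right) - 39\right)^{2} = \left(\left(\frac{2}{3} \cdot \frac{1}{4} \left(-1\right) - 3\right) \left(-5\right) - 39\right)^{2} = \left(\left(- \frac{1}{6} - 3\right) \left(-5\right) - 39\right)^{2} = \left(\left(- \frac{19}{6}\right) \left(-5\right) - 39\right)^{2} = \left(\frac{95}{6} - 39\right)^{2} = \left(- \frac{139}{6}\right)^{2} = \frac{19321}{36}$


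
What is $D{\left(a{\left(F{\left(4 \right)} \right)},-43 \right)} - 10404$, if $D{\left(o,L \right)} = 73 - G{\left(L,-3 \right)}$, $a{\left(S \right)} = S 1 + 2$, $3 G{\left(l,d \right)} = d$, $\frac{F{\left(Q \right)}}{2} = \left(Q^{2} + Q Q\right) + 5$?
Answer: $-10330$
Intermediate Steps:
$F{\left(Q \right)} = 10 + 4 Q^{2}$ ($F{\left(Q \right)} = 2 \left(\left(Q^{2} + Q Q\right) + 5\right) = 2 \left(\left(Q^{2} + Q^{2}\right) + 5\right) = 2 \left(2 Q^{2} + 5\right) = 2 \left(5 + 2 Q^{2}\right) = 10 + 4 Q^{2}$)
$G{\left(l,d \right)} = \frac{d}{3}$
$a{\left(S \right)} = 2 + S$ ($a{\left(S \right)} = S + 2 = 2 + S$)
$D{\left(o,L \right)} = 74$ ($D{\left(o,L \right)} = 73 - \frac{1}{3} \left(-3\right) = 73 - -1 = 73 + 1 = 74$)
$D{\left(a{\left(F{\left(4 \right)} \right)},-43 \right)} - 10404 = 74 - 10404 = -10330$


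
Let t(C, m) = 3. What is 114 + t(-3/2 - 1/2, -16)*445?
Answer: 1449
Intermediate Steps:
114 + t(-3/2 - 1/2, -16)*445 = 114 + 3*445 = 114 + 1335 = 1449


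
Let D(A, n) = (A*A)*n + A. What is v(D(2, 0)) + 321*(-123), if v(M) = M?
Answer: -39481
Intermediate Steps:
D(A, n) = A + n*A**2 (D(A, n) = A**2*n + A = n*A**2 + A = A + n*A**2)
v(D(2, 0)) + 321*(-123) = 2*(1 + 2*0) + 321*(-123) = 2*(1 + 0) - 39483 = 2*1 - 39483 = 2 - 39483 = -39481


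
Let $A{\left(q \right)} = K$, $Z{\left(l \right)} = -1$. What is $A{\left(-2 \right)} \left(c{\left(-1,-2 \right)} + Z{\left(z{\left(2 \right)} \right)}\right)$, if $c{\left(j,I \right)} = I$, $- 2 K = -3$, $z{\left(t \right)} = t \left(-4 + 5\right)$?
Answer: $- \frac{9}{2} \approx -4.5$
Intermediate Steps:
$z{\left(t \right)} = t$ ($z{\left(t \right)} = t 1 = t$)
$K = \frac{3}{2}$ ($K = \left(- \frac{1}{2}\right) \left(-3\right) = \frac{3}{2} \approx 1.5$)
$A{\left(q \right)} = \frac{3}{2}$
$A{\left(-2 \right)} \left(c{\left(-1,-2 \right)} + Z{\left(z{\left(2 \right)} \right)}\right) = \frac{3 \left(-2 - 1\right)}{2} = \frac{3}{2} \left(-3\right) = - \frac{9}{2}$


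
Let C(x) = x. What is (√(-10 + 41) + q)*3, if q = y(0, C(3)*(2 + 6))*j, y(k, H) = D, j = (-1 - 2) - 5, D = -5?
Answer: 120 + 3*√31 ≈ 136.70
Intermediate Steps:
j = -8 (j = -3 - 5 = -8)
y(k, H) = -5
q = 40 (q = -5*(-8) = 40)
(√(-10 + 41) + q)*3 = (√(-10 + 41) + 40)*3 = (√31 + 40)*3 = (40 + √31)*3 = 120 + 3*√31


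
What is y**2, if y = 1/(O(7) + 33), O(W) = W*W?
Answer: 1/6724 ≈ 0.00014872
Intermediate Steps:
O(W) = W**2
y = 1/82 (y = 1/(7**2 + 33) = 1/(49 + 33) = 1/82 ≈ 0.012195)
y**2 = (1/82)**2 = 1/6724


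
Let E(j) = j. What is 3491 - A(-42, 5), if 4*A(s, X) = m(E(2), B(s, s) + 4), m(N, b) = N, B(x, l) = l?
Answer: 6981/2 ≈ 3490.5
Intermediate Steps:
A(s, X) = 1/2 (A(s, X) = (1/4)*2 = 1/2)
3491 - A(-42, 5) = 3491 - 1*1/2 = 3491 - 1/2 = 6981/2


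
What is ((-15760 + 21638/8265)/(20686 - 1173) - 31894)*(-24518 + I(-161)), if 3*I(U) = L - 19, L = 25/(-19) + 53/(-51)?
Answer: 366727123120724625248/468826265115 ≈ 7.8222e+8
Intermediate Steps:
L = -2282/969 (L = 25*(-1/19) + 53*(-1/51) = -25/19 - 53/51 = -2282/969 ≈ -2.3550)
I(U) = -20693/2907 (I(U) = (-2282/969 - 19)/3 = (⅓)*(-20693/969) = -20693/2907)
((-15760 + 21638/8265)/(20686 - 1173) - 31894)*(-24518 + I(-161)) = ((-15760 + 21638/8265)/(20686 - 1173) - 31894)*(-24518 - 20693/2907) = ((-15760 + 21638*(1/8265))/19513 - 31894)*(-71294519/2907) = ((-15760 + 21638/8265)*(1/19513) - 31894)*(-71294519/2907) = (-130234762/8265*1/19513 - 31894)*(-71294519/2907) = (-130234762/161274945 - 31894)*(-71294519/2907) = -5143833330592/161274945*(-71294519/2907) = 366727123120724625248/468826265115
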